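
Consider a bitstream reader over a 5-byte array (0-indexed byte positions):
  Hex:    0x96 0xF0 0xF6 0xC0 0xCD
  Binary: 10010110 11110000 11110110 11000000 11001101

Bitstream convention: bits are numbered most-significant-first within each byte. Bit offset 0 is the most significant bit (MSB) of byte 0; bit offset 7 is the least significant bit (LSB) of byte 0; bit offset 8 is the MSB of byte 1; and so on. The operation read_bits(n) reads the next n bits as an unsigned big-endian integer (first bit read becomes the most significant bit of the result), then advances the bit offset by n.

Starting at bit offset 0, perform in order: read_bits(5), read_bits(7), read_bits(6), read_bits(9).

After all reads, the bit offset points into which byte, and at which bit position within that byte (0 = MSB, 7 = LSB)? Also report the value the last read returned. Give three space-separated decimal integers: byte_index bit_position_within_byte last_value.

Answer: 3 3 438

Derivation:
Read 1: bits[0:5] width=5 -> value=18 (bin 10010); offset now 5 = byte 0 bit 5; 35 bits remain
Read 2: bits[5:12] width=7 -> value=111 (bin 1101111); offset now 12 = byte 1 bit 4; 28 bits remain
Read 3: bits[12:18] width=6 -> value=3 (bin 000011); offset now 18 = byte 2 bit 2; 22 bits remain
Read 4: bits[18:27] width=9 -> value=438 (bin 110110110); offset now 27 = byte 3 bit 3; 13 bits remain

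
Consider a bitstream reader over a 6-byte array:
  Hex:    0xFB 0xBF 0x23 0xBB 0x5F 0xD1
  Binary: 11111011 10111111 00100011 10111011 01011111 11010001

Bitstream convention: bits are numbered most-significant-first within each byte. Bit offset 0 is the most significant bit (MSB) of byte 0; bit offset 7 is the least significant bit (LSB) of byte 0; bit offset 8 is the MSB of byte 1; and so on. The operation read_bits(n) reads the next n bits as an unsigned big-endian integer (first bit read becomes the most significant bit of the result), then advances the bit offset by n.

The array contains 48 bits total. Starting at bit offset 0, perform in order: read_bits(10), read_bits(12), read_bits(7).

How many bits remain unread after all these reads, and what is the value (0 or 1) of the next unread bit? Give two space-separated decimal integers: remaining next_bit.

Read 1: bits[0:10] width=10 -> value=1006 (bin 1111101110); offset now 10 = byte 1 bit 2; 38 bits remain
Read 2: bits[10:22] width=12 -> value=4040 (bin 111111001000); offset now 22 = byte 2 bit 6; 26 bits remain
Read 3: bits[22:29] width=7 -> value=119 (bin 1110111); offset now 29 = byte 3 bit 5; 19 bits remain

Answer: 19 0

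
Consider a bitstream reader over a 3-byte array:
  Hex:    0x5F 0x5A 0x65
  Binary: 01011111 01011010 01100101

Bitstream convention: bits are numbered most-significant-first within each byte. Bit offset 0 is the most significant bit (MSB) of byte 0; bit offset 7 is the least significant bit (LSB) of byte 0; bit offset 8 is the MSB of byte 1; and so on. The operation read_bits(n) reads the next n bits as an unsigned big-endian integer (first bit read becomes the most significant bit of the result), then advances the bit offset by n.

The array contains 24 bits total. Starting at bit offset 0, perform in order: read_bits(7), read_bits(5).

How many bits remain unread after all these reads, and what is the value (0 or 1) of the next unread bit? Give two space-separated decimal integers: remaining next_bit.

Answer: 12 1

Derivation:
Read 1: bits[0:7] width=7 -> value=47 (bin 0101111); offset now 7 = byte 0 bit 7; 17 bits remain
Read 2: bits[7:12] width=5 -> value=21 (bin 10101); offset now 12 = byte 1 bit 4; 12 bits remain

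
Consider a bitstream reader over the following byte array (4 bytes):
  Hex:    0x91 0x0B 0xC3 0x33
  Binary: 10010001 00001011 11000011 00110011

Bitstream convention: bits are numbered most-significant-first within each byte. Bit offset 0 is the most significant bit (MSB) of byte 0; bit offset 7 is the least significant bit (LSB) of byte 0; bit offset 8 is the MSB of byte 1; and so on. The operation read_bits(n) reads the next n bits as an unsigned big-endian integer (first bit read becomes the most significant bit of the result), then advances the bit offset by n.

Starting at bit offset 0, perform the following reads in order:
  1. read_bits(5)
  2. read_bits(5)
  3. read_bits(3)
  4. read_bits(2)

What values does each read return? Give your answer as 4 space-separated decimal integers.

Answer: 18 4 1 1

Derivation:
Read 1: bits[0:5] width=5 -> value=18 (bin 10010); offset now 5 = byte 0 bit 5; 27 bits remain
Read 2: bits[5:10] width=5 -> value=4 (bin 00100); offset now 10 = byte 1 bit 2; 22 bits remain
Read 3: bits[10:13] width=3 -> value=1 (bin 001); offset now 13 = byte 1 bit 5; 19 bits remain
Read 4: bits[13:15] width=2 -> value=1 (bin 01); offset now 15 = byte 1 bit 7; 17 bits remain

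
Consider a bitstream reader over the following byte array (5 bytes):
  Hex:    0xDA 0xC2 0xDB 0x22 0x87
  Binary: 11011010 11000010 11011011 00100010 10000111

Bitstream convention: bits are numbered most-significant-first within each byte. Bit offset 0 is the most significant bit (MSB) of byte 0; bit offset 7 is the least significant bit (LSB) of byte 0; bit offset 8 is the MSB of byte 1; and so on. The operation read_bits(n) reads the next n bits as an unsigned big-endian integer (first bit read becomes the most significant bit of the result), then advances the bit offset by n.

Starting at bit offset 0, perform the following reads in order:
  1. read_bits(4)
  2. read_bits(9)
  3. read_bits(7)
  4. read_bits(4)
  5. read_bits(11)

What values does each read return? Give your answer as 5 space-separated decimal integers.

Read 1: bits[0:4] width=4 -> value=13 (bin 1101); offset now 4 = byte 0 bit 4; 36 bits remain
Read 2: bits[4:13] width=9 -> value=344 (bin 101011000); offset now 13 = byte 1 bit 5; 27 bits remain
Read 3: bits[13:20] width=7 -> value=45 (bin 0101101); offset now 20 = byte 2 bit 4; 20 bits remain
Read 4: bits[20:24] width=4 -> value=11 (bin 1011); offset now 24 = byte 3 bit 0; 16 bits remain
Read 5: bits[24:35] width=11 -> value=276 (bin 00100010100); offset now 35 = byte 4 bit 3; 5 bits remain

Answer: 13 344 45 11 276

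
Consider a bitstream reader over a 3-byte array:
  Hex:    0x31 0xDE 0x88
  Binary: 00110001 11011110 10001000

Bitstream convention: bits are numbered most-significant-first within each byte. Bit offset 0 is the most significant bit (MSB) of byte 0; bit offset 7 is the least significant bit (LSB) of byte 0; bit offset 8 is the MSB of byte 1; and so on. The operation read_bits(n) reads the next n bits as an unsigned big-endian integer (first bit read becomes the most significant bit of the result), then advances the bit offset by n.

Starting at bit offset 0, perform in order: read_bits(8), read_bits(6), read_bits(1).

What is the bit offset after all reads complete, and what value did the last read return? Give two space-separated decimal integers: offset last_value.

Answer: 15 1

Derivation:
Read 1: bits[0:8] width=8 -> value=49 (bin 00110001); offset now 8 = byte 1 bit 0; 16 bits remain
Read 2: bits[8:14] width=6 -> value=55 (bin 110111); offset now 14 = byte 1 bit 6; 10 bits remain
Read 3: bits[14:15] width=1 -> value=1 (bin 1); offset now 15 = byte 1 bit 7; 9 bits remain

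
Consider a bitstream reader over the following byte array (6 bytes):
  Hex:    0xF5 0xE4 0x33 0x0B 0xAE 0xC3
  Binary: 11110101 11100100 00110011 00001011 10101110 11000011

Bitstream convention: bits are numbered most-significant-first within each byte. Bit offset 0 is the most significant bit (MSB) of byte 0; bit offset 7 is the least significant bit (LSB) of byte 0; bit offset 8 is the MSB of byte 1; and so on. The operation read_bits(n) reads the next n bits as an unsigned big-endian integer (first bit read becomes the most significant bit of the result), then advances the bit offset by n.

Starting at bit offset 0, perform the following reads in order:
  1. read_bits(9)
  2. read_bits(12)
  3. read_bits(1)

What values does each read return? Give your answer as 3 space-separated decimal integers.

Read 1: bits[0:9] width=9 -> value=491 (bin 111101011); offset now 9 = byte 1 bit 1; 39 bits remain
Read 2: bits[9:21] width=12 -> value=3206 (bin 110010000110); offset now 21 = byte 2 bit 5; 27 bits remain
Read 3: bits[21:22] width=1 -> value=0 (bin 0); offset now 22 = byte 2 bit 6; 26 bits remain

Answer: 491 3206 0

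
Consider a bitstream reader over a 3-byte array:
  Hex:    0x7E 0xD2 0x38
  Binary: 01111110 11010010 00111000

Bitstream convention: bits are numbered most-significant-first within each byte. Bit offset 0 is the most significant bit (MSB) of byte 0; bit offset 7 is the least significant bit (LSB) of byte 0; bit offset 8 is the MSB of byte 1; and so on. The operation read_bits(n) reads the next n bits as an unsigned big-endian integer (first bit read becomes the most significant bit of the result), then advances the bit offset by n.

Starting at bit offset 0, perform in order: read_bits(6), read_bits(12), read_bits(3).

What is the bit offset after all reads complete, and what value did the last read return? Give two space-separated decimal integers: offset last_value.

Answer: 21 7

Derivation:
Read 1: bits[0:6] width=6 -> value=31 (bin 011111); offset now 6 = byte 0 bit 6; 18 bits remain
Read 2: bits[6:18] width=12 -> value=2888 (bin 101101001000); offset now 18 = byte 2 bit 2; 6 bits remain
Read 3: bits[18:21] width=3 -> value=7 (bin 111); offset now 21 = byte 2 bit 5; 3 bits remain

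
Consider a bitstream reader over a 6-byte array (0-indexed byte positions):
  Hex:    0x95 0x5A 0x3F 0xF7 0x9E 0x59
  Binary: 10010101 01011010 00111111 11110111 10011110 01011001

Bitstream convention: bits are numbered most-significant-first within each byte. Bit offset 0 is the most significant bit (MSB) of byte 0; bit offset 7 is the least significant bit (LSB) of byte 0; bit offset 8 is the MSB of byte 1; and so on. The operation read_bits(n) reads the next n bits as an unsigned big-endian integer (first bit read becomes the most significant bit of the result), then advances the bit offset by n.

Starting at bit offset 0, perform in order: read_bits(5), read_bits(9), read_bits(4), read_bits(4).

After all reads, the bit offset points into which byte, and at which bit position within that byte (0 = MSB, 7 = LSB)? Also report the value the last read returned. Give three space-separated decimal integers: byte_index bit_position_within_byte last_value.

Read 1: bits[0:5] width=5 -> value=18 (bin 10010); offset now 5 = byte 0 bit 5; 43 bits remain
Read 2: bits[5:14] width=9 -> value=342 (bin 101010110); offset now 14 = byte 1 bit 6; 34 bits remain
Read 3: bits[14:18] width=4 -> value=8 (bin 1000); offset now 18 = byte 2 bit 2; 30 bits remain
Read 4: bits[18:22] width=4 -> value=15 (bin 1111); offset now 22 = byte 2 bit 6; 26 bits remain

Answer: 2 6 15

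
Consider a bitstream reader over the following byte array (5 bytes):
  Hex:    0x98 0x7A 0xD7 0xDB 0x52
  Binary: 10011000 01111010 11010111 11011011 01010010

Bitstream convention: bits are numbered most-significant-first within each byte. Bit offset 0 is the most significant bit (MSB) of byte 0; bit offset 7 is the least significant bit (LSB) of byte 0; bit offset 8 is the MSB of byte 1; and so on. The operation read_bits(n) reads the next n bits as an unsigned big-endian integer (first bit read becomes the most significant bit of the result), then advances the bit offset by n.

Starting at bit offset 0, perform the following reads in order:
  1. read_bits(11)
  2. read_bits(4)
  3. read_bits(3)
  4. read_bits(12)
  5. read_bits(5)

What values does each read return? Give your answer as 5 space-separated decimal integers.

Read 1: bits[0:11] width=11 -> value=1219 (bin 10011000011); offset now 11 = byte 1 bit 3; 29 bits remain
Read 2: bits[11:15] width=4 -> value=13 (bin 1101); offset now 15 = byte 1 bit 7; 25 bits remain
Read 3: bits[15:18] width=3 -> value=3 (bin 011); offset now 18 = byte 2 bit 2; 22 bits remain
Read 4: bits[18:30] width=12 -> value=1526 (bin 010111110110); offset now 30 = byte 3 bit 6; 10 bits remain
Read 5: bits[30:35] width=5 -> value=26 (bin 11010); offset now 35 = byte 4 bit 3; 5 bits remain

Answer: 1219 13 3 1526 26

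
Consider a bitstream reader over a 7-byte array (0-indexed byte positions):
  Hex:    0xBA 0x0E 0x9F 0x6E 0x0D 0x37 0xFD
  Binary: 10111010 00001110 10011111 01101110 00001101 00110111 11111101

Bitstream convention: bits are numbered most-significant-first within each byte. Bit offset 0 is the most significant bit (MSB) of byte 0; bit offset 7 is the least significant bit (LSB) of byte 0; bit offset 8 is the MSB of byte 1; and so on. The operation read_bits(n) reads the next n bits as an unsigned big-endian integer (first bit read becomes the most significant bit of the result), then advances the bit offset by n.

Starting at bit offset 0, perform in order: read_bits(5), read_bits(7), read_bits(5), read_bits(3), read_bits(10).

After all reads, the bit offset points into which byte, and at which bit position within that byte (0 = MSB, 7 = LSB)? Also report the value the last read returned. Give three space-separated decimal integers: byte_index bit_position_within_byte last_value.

Answer: 3 6 987

Derivation:
Read 1: bits[0:5] width=5 -> value=23 (bin 10111); offset now 5 = byte 0 bit 5; 51 bits remain
Read 2: bits[5:12] width=7 -> value=32 (bin 0100000); offset now 12 = byte 1 bit 4; 44 bits remain
Read 3: bits[12:17] width=5 -> value=29 (bin 11101); offset now 17 = byte 2 bit 1; 39 bits remain
Read 4: bits[17:20] width=3 -> value=1 (bin 001); offset now 20 = byte 2 bit 4; 36 bits remain
Read 5: bits[20:30] width=10 -> value=987 (bin 1111011011); offset now 30 = byte 3 bit 6; 26 bits remain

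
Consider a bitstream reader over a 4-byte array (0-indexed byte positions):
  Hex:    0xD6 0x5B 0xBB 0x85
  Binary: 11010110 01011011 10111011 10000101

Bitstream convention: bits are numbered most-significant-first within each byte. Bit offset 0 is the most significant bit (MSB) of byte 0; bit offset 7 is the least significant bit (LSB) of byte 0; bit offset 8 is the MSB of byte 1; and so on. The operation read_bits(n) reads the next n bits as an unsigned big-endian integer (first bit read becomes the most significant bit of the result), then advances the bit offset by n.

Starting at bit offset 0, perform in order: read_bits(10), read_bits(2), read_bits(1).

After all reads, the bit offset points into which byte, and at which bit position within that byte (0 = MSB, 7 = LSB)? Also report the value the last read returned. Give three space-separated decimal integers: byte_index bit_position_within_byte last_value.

Answer: 1 5 1

Derivation:
Read 1: bits[0:10] width=10 -> value=857 (bin 1101011001); offset now 10 = byte 1 bit 2; 22 bits remain
Read 2: bits[10:12] width=2 -> value=1 (bin 01); offset now 12 = byte 1 bit 4; 20 bits remain
Read 3: bits[12:13] width=1 -> value=1 (bin 1); offset now 13 = byte 1 bit 5; 19 bits remain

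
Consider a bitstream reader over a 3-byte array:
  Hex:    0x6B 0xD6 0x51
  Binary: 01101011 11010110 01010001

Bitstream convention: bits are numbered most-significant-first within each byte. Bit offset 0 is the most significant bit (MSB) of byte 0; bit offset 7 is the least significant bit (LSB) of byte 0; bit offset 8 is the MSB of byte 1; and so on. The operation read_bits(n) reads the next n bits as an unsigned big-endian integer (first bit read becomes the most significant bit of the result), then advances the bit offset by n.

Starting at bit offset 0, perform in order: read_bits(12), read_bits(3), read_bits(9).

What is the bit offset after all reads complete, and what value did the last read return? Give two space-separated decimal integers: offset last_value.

Answer: 24 81

Derivation:
Read 1: bits[0:12] width=12 -> value=1725 (bin 011010111101); offset now 12 = byte 1 bit 4; 12 bits remain
Read 2: bits[12:15] width=3 -> value=3 (bin 011); offset now 15 = byte 1 bit 7; 9 bits remain
Read 3: bits[15:24] width=9 -> value=81 (bin 001010001); offset now 24 = byte 3 bit 0; 0 bits remain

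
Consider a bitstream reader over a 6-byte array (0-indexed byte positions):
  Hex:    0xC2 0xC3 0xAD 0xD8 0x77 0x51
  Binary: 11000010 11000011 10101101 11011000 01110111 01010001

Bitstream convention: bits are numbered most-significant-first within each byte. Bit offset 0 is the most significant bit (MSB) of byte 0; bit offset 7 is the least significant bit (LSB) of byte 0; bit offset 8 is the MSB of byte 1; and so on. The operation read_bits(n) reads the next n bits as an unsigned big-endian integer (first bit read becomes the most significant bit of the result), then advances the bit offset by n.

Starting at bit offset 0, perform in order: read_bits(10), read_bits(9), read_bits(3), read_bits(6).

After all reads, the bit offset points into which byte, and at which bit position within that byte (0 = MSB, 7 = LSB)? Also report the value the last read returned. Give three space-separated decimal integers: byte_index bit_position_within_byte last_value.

Answer: 3 4 29

Derivation:
Read 1: bits[0:10] width=10 -> value=779 (bin 1100001011); offset now 10 = byte 1 bit 2; 38 bits remain
Read 2: bits[10:19] width=9 -> value=29 (bin 000011101); offset now 19 = byte 2 bit 3; 29 bits remain
Read 3: bits[19:22] width=3 -> value=3 (bin 011); offset now 22 = byte 2 bit 6; 26 bits remain
Read 4: bits[22:28] width=6 -> value=29 (bin 011101); offset now 28 = byte 3 bit 4; 20 bits remain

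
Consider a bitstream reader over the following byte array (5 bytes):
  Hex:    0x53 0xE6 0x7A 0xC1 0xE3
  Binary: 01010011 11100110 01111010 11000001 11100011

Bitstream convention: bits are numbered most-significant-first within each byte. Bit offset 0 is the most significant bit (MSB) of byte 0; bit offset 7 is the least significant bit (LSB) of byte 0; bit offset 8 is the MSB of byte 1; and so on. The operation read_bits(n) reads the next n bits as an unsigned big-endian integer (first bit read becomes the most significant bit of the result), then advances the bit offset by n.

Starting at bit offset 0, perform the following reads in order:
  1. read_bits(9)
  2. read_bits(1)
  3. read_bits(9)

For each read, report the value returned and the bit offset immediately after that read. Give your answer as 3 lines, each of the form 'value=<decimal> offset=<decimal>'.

Answer: value=167 offset=9
value=1 offset=10
value=307 offset=19

Derivation:
Read 1: bits[0:9] width=9 -> value=167 (bin 010100111); offset now 9 = byte 1 bit 1; 31 bits remain
Read 2: bits[9:10] width=1 -> value=1 (bin 1); offset now 10 = byte 1 bit 2; 30 bits remain
Read 3: bits[10:19] width=9 -> value=307 (bin 100110011); offset now 19 = byte 2 bit 3; 21 bits remain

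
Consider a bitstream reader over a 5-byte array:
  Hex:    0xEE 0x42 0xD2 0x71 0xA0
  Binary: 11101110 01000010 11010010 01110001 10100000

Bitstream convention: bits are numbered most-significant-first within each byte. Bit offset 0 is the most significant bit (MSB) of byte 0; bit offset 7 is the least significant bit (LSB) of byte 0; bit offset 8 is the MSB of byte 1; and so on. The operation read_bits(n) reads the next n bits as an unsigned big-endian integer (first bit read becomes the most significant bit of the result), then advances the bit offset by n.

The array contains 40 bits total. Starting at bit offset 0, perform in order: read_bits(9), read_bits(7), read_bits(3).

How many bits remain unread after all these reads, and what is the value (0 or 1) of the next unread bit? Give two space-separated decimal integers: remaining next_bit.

Read 1: bits[0:9] width=9 -> value=476 (bin 111011100); offset now 9 = byte 1 bit 1; 31 bits remain
Read 2: bits[9:16] width=7 -> value=66 (bin 1000010); offset now 16 = byte 2 bit 0; 24 bits remain
Read 3: bits[16:19] width=3 -> value=6 (bin 110); offset now 19 = byte 2 bit 3; 21 bits remain

Answer: 21 1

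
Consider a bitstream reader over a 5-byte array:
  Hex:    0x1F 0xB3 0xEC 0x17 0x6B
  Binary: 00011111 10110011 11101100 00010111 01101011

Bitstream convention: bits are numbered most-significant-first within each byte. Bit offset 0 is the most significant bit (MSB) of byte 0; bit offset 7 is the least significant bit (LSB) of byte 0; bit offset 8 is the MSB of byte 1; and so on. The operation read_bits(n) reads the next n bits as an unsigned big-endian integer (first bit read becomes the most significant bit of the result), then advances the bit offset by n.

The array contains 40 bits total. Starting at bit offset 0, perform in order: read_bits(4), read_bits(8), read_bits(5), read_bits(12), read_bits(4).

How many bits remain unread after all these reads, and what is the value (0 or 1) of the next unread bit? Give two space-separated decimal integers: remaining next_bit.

Answer: 7 1

Derivation:
Read 1: bits[0:4] width=4 -> value=1 (bin 0001); offset now 4 = byte 0 bit 4; 36 bits remain
Read 2: bits[4:12] width=8 -> value=251 (bin 11111011); offset now 12 = byte 1 bit 4; 28 bits remain
Read 3: bits[12:17] width=5 -> value=7 (bin 00111); offset now 17 = byte 2 bit 1; 23 bits remain
Read 4: bits[17:29] width=12 -> value=3458 (bin 110110000010); offset now 29 = byte 3 bit 5; 11 bits remain
Read 5: bits[29:33] width=4 -> value=14 (bin 1110); offset now 33 = byte 4 bit 1; 7 bits remain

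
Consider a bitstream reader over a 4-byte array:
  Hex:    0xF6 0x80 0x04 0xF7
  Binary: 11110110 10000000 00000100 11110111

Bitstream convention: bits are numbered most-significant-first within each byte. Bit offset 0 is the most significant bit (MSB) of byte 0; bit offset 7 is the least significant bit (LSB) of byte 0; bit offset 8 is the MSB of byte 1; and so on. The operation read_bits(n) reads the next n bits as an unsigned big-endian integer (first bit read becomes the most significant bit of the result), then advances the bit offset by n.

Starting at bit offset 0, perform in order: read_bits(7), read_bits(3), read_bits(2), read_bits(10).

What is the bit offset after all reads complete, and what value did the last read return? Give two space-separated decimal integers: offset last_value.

Read 1: bits[0:7] width=7 -> value=123 (bin 1111011); offset now 7 = byte 0 bit 7; 25 bits remain
Read 2: bits[7:10] width=3 -> value=2 (bin 010); offset now 10 = byte 1 bit 2; 22 bits remain
Read 3: bits[10:12] width=2 -> value=0 (bin 00); offset now 12 = byte 1 bit 4; 20 bits remain
Read 4: bits[12:22] width=10 -> value=1 (bin 0000000001); offset now 22 = byte 2 bit 6; 10 bits remain

Answer: 22 1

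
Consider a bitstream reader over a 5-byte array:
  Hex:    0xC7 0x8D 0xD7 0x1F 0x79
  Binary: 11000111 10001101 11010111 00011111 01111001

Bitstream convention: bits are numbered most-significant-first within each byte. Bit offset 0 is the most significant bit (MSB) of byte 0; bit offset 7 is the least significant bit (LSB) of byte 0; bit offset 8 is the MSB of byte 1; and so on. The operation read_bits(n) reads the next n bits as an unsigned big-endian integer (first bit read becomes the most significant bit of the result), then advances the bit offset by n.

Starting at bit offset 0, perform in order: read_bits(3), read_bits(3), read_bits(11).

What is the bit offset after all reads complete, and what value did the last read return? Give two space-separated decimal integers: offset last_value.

Read 1: bits[0:3] width=3 -> value=6 (bin 110); offset now 3 = byte 0 bit 3; 37 bits remain
Read 2: bits[3:6] width=3 -> value=1 (bin 001); offset now 6 = byte 0 bit 6; 34 bits remain
Read 3: bits[6:17] width=11 -> value=1819 (bin 11100011011); offset now 17 = byte 2 bit 1; 23 bits remain

Answer: 17 1819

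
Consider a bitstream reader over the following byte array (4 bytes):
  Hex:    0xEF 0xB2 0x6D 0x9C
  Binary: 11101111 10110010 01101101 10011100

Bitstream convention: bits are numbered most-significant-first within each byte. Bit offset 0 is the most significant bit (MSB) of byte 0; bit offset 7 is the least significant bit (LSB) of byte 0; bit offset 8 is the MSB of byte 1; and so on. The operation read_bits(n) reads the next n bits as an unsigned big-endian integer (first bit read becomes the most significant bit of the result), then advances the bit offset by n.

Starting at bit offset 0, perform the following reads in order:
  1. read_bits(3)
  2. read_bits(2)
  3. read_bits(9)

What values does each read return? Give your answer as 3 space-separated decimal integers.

Answer: 7 1 492

Derivation:
Read 1: bits[0:3] width=3 -> value=7 (bin 111); offset now 3 = byte 0 bit 3; 29 bits remain
Read 2: bits[3:5] width=2 -> value=1 (bin 01); offset now 5 = byte 0 bit 5; 27 bits remain
Read 3: bits[5:14] width=9 -> value=492 (bin 111101100); offset now 14 = byte 1 bit 6; 18 bits remain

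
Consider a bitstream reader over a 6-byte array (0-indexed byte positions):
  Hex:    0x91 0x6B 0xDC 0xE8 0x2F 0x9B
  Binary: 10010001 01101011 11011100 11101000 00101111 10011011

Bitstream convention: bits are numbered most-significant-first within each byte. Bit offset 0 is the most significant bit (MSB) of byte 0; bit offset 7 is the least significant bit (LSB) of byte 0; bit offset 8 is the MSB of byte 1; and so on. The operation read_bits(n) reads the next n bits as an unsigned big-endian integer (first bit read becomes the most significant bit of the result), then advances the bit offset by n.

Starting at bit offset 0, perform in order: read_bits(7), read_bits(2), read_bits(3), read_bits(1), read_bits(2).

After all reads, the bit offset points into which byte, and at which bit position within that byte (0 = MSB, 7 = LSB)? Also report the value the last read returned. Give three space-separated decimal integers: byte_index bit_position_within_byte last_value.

Answer: 1 7 1

Derivation:
Read 1: bits[0:7] width=7 -> value=72 (bin 1001000); offset now 7 = byte 0 bit 7; 41 bits remain
Read 2: bits[7:9] width=2 -> value=2 (bin 10); offset now 9 = byte 1 bit 1; 39 bits remain
Read 3: bits[9:12] width=3 -> value=6 (bin 110); offset now 12 = byte 1 bit 4; 36 bits remain
Read 4: bits[12:13] width=1 -> value=1 (bin 1); offset now 13 = byte 1 bit 5; 35 bits remain
Read 5: bits[13:15] width=2 -> value=1 (bin 01); offset now 15 = byte 1 bit 7; 33 bits remain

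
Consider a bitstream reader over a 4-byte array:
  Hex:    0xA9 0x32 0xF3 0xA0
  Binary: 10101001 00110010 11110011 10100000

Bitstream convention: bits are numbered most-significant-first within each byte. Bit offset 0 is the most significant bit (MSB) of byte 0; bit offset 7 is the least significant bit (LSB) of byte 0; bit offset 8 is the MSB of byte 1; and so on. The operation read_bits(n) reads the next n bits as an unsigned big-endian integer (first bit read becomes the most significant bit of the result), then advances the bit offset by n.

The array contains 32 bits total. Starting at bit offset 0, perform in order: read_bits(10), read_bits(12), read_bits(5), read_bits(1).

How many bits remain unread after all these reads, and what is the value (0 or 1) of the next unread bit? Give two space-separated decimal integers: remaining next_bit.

Read 1: bits[0:10] width=10 -> value=676 (bin 1010100100); offset now 10 = byte 1 bit 2; 22 bits remain
Read 2: bits[10:22] width=12 -> value=3260 (bin 110010111100); offset now 22 = byte 2 bit 6; 10 bits remain
Read 3: bits[22:27] width=5 -> value=29 (bin 11101); offset now 27 = byte 3 bit 3; 5 bits remain
Read 4: bits[27:28] width=1 -> value=0 (bin 0); offset now 28 = byte 3 bit 4; 4 bits remain

Answer: 4 0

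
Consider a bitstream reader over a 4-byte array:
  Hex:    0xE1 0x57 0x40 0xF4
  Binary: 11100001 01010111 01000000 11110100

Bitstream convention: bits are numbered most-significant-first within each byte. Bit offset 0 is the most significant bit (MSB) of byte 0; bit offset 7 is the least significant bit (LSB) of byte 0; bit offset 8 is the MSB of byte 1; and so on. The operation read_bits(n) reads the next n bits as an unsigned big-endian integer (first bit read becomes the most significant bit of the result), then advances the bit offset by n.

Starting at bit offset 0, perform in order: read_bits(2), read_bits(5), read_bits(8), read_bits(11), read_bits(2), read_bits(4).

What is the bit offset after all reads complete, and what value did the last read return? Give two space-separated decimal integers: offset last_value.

Read 1: bits[0:2] width=2 -> value=3 (bin 11); offset now 2 = byte 0 bit 2; 30 bits remain
Read 2: bits[2:7] width=5 -> value=16 (bin 10000); offset now 7 = byte 0 bit 7; 25 bits remain
Read 3: bits[7:15] width=8 -> value=171 (bin 10101011); offset now 15 = byte 1 bit 7; 17 bits remain
Read 4: bits[15:26] width=11 -> value=1283 (bin 10100000011); offset now 26 = byte 3 bit 2; 6 bits remain
Read 5: bits[26:28] width=2 -> value=3 (bin 11); offset now 28 = byte 3 bit 4; 4 bits remain
Read 6: bits[28:32] width=4 -> value=4 (bin 0100); offset now 32 = byte 4 bit 0; 0 bits remain

Answer: 32 4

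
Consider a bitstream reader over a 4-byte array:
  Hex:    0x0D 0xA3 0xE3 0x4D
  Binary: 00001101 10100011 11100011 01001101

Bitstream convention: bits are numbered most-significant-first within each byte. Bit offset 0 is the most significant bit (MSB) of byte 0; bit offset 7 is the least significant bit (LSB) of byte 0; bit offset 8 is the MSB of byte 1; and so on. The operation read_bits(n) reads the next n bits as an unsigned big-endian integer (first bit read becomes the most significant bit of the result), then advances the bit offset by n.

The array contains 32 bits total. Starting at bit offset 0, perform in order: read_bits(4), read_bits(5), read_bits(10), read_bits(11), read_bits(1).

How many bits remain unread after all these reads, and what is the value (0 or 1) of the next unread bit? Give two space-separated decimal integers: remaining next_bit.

Answer: 1 1

Derivation:
Read 1: bits[0:4] width=4 -> value=0 (bin 0000); offset now 4 = byte 0 bit 4; 28 bits remain
Read 2: bits[4:9] width=5 -> value=27 (bin 11011); offset now 9 = byte 1 bit 1; 23 bits remain
Read 3: bits[9:19] width=10 -> value=287 (bin 0100011111); offset now 19 = byte 2 bit 3; 13 bits remain
Read 4: bits[19:30] width=11 -> value=211 (bin 00011010011); offset now 30 = byte 3 bit 6; 2 bits remain
Read 5: bits[30:31] width=1 -> value=0 (bin 0); offset now 31 = byte 3 bit 7; 1 bits remain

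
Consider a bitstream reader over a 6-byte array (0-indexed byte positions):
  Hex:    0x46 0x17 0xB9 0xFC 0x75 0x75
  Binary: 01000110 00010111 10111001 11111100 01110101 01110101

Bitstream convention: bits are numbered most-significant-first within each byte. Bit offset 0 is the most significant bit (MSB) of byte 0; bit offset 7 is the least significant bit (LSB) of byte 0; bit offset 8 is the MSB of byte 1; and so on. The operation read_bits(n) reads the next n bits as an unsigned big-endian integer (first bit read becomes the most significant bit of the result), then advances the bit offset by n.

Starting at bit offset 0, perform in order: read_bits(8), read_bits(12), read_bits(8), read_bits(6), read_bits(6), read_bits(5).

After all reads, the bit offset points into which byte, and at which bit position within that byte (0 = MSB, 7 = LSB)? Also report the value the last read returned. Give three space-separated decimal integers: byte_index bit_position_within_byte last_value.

Answer: 5 5 14

Derivation:
Read 1: bits[0:8] width=8 -> value=70 (bin 01000110); offset now 8 = byte 1 bit 0; 40 bits remain
Read 2: bits[8:20] width=12 -> value=379 (bin 000101111011); offset now 20 = byte 2 bit 4; 28 bits remain
Read 3: bits[20:28] width=8 -> value=159 (bin 10011111); offset now 28 = byte 3 bit 4; 20 bits remain
Read 4: bits[28:34] width=6 -> value=49 (bin 110001); offset now 34 = byte 4 bit 2; 14 bits remain
Read 5: bits[34:40] width=6 -> value=53 (bin 110101); offset now 40 = byte 5 bit 0; 8 bits remain
Read 6: bits[40:45] width=5 -> value=14 (bin 01110); offset now 45 = byte 5 bit 5; 3 bits remain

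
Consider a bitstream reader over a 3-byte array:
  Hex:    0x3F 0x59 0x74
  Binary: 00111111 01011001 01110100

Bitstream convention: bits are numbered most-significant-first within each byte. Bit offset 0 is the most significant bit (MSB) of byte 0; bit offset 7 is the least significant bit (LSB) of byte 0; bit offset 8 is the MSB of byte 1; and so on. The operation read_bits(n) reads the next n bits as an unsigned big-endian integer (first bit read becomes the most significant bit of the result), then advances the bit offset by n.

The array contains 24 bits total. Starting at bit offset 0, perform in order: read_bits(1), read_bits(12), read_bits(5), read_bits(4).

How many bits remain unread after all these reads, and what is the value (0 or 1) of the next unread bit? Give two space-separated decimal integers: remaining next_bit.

Answer: 2 0

Derivation:
Read 1: bits[0:1] width=1 -> value=0 (bin 0); offset now 1 = byte 0 bit 1; 23 bits remain
Read 2: bits[1:13] width=12 -> value=2027 (bin 011111101011); offset now 13 = byte 1 bit 5; 11 bits remain
Read 3: bits[13:18] width=5 -> value=5 (bin 00101); offset now 18 = byte 2 bit 2; 6 bits remain
Read 4: bits[18:22] width=4 -> value=13 (bin 1101); offset now 22 = byte 2 bit 6; 2 bits remain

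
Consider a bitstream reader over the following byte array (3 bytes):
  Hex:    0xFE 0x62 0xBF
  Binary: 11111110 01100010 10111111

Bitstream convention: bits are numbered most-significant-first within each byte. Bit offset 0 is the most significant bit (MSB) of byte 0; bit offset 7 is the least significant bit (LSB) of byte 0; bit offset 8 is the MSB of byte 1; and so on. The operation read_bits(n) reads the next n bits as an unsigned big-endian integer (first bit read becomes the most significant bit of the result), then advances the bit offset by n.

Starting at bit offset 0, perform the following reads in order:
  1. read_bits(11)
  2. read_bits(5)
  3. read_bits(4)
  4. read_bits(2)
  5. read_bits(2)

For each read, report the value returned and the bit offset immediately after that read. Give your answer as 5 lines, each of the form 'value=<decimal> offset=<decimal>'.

Read 1: bits[0:11] width=11 -> value=2035 (bin 11111110011); offset now 11 = byte 1 bit 3; 13 bits remain
Read 2: bits[11:16] width=5 -> value=2 (bin 00010); offset now 16 = byte 2 bit 0; 8 bits remain
Read 3: bits[16:20] width=4 -> value=11 (bin 1011); offset now 20 = byte 2 bit 4; 4 bits remain
Read 4: bits[20:22] width=2 -> value=3 (bin 11); offset now 22 = byte 2 bit 6; 2 bits remain
Read 5: bits[22:24] width=2 -> value=3 (bin 11); offset now 24 = byte 3 bit 0; 0 bits remain

Answer: value=2035 offset=11
value=2 offset=16
value=11 offset=20
value=3 offset=22
value=3 offset=24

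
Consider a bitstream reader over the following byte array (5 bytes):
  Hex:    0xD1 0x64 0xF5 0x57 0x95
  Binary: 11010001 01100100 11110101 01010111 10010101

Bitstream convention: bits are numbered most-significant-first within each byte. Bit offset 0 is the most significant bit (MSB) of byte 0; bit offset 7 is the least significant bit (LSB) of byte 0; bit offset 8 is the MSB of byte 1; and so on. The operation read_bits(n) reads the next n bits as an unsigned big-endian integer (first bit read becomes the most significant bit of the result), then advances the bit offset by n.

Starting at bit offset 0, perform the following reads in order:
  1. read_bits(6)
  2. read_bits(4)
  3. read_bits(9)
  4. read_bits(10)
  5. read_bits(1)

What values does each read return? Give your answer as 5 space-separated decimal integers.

Answer: 52 5 295 682 1

Derivation:
Read 1: bits[0:6] width=6 -> value=52 (bin 110100); offset now 6 = byte 0 bit 6; 34 bits remain
Read 2: bits[6:10] width=4 -> value=5 (bin 0101); offset now 10 = byte 1 bit 2; 30 bits remain
Read 3: bits[10:19] width=9 -> value=295 (bin 100100111); offset now 19 = byte 2 bit 3; 21 bits remain
Read 4: bits[19:29] width=10 -> value=682 (bin 1010101010); offset now 29 = byte 3 bit 5; 11 bits remain
Read 5: bits[29:30] width=1 -> value=1 (bin 1); offset now 30 = byte 3 bit 6; 10 bits remain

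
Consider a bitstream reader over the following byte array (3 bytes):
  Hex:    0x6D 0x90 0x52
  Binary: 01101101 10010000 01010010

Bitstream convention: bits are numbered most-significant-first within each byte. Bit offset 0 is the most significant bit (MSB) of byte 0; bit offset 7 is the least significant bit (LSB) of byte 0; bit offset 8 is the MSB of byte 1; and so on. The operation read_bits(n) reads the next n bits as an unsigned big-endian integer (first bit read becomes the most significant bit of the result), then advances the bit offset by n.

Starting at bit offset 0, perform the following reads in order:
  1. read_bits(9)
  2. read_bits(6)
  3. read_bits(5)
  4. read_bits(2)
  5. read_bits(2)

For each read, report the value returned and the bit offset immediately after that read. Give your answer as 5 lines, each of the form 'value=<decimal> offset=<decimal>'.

Answer: value=219 offset=9
value=8 offset=15
value=5 offset=20
value=0 offset=22
value=2 offset=24

Derivation:
Read 1: bits[0:9] width=9 -> value=219 (bin 011011011); offset now 9 = byte 1 bit 1; 15 bits remain
Read 2: bits[9:15] width=6 -> value=8 (bin 001000); offset now 15 = byte 1 bit 7; 9 bits remain
Read 3: bits[15:20] width=5 -> value=5 (bin 00101); offset now 20 = byte 2 bit 4; 4 bits remain
Read 4: bits[20:22] width=2 -> value=0 (bin 00); offset now 22 = byte 2 bit 6; 2 bits remain
Read 5: bits[22:24] width=2 -> value=2 (bin 10); offset now 24 = byte 3 bit 0; 0 bits remain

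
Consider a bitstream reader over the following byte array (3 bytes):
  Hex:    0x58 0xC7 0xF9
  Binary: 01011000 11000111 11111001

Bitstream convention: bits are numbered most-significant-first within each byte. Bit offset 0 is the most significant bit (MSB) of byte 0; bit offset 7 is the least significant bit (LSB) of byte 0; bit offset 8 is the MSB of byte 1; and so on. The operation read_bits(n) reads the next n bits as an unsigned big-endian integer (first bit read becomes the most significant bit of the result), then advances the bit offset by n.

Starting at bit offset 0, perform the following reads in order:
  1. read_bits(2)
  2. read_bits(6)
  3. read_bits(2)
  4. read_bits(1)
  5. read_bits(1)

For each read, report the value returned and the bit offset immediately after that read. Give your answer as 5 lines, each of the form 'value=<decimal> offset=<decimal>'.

Read 1: bits[0:2] width=2 -> value=1 (bin 01); offset now 2 = byte 0 bit 2; 22 bits remain
Read 2: bits[2:8] width=6 -> value=24 (bin 011000); offset now 8 = byte 1 bit 0; 16 bits remain
Read 3: bits[8:10] width=2 -> value=3 (bin 11); offset now 10 = byte 1 bit 2; 14 bits remain
Read 4: bits[10:11] width=1 -> value=0 (bin 0); offset now 11 = byte 1 bit 3; 13 bits remain
Read 5: bits[11:12] width=1 -> value=0 (bin 0); offset now 12 = byte 1 bit 4; 12 bits remain

Answer: value=1 offset=2
value=24 offset=8
value=3 offset=10
value=0 offset=11
value=0 offset=12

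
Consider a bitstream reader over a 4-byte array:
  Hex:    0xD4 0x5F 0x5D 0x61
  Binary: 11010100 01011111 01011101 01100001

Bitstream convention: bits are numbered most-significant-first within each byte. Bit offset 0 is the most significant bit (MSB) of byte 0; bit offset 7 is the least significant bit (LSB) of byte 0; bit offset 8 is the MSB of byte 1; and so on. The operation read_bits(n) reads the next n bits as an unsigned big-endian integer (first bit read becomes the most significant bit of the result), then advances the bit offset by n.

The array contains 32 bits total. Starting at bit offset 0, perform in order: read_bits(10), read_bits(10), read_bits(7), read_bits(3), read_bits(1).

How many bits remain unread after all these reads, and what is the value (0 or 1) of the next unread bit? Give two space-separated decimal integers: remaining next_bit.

Answer: 1 1

Derivation:
Read 1: bits[0:10] width=10 -> value=849 (bin 1101010001); offset now 10 = byte 1 bit 2; 22 bits remain
Read 2: bits[10:20] width=10 -> value=501 (bin 0111110101); offset now 20 = byte 2 bit 4; 12 bits remain
Read 3: bits[20:27] width=7 -> value=107 (bin 1101011); offset now 27 = byte 3 bit 3; 5 bits remain
Read 4: bits[27:30] width=3 -> value=0 (bin 000); offset now 30 = byte 3 bit 6; 2 bits remain
Read 5: bits[30:31] width=1 -> value=0 (bin 0); offset now 31 = byte 3 bit 7; 1 bits remain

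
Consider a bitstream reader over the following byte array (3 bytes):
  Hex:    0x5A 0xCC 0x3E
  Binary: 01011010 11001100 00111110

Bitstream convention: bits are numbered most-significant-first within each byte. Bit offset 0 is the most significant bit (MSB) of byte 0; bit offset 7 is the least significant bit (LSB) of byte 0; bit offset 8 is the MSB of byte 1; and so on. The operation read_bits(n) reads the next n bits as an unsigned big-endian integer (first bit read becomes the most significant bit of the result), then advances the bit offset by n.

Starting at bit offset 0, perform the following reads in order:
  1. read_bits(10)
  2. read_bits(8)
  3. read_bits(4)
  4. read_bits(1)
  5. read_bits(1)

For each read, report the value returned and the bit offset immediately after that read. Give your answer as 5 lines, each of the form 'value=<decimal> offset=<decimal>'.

Read 1: bits[0:10] width=10 -> value=363 (bin 0101101011); offset now 10 = byte 1 bit 2; 14 bits remain
Read 2: bits[10:18] width=8 -> value=48 (bin 00110000); offset now 18 = byte 2 bit 2; 6 bits remain
Read 3: bits[18:22] width=4 -> value=15 (bin 1111); offset now 22 = byte 2 bit 6; 2 bits remain
Read 4: bits[22:23] width=1 -> value=1 (bin 1); offset now 23 = byte 2 bit 7; 1 bits remain
Read 5: bits[23:24] width=1 -> value=0 (bin 0); offset now 24 = byte 3 bit 0; 0 bits remain

Answer: value=363 offset=10
value=48 offset=18
value=15 offset=22
value=1 offset=23
value=0 offset=24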